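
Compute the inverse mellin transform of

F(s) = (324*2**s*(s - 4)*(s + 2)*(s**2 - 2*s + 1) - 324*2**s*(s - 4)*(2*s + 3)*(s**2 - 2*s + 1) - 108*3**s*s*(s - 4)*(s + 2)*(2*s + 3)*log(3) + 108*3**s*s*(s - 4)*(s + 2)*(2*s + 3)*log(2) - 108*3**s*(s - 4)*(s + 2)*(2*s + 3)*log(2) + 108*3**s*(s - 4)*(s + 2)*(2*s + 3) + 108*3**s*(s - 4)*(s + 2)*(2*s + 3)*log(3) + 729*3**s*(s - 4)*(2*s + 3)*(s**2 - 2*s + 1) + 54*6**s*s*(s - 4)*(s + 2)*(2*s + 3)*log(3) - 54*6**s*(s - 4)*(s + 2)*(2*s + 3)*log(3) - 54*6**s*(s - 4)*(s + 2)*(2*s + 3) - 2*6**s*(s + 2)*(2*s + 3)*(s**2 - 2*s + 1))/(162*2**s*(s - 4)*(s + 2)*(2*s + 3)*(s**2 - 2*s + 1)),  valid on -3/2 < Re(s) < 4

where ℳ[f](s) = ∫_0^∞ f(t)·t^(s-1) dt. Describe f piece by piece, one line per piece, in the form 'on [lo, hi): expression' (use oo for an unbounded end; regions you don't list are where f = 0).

on [0, 1): t**(3/2)
on [1, 3/2): 2*t**2
on [3/2, 3): log(t)/t
on [3, oo): t**(-4)

treat the 4 regions marked off by 1, 3/2, 3 separately and sum
∫ over [0, 1) of t**(3/2)·t^(s-1) joins the sum
piece [1, 3/2): integrate 2*t**2 against the kernel
segment 3/2 to 3 holds log(t)/t; add its integral
on [3, ∞): add ∫ t**(-4)·t^(s-1) dt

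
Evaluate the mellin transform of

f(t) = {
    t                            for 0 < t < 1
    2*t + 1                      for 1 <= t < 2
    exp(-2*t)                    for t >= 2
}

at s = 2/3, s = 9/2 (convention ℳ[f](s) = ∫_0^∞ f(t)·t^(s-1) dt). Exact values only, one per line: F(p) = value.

f breaks at 1, 2 into 3 integrals to sum
piece [0, 1): integrate t against the kernel
∫ over [1, 2) of (2*t + 1)·t^(s-1) joins the sum
[2, ∞) adds the kernel integral of exp(-2*t)

F(2/3) = -21/10 + 2**(1/3)*uppergamma(2/3, 4)/2 + 39*2**(2/3)/10
F(9/2) = (sqrt(2)*(10395*sqrt(pi)*exp(4)*erfc(2) + 532620)/50688 + (-20480 + 770048*sqrt(2))*exp(4)/50688)*exp(-4)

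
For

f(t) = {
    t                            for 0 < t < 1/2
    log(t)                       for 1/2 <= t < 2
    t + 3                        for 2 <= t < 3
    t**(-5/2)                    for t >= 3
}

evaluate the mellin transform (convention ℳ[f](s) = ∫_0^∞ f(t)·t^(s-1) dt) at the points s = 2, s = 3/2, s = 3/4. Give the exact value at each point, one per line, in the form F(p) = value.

F(2) = 2*sqrt(3)/3 + 17*log(2)/8 + 207/16
F(3/2) = sqrt(2)*(-1139 + 30*sqrt(2) + 270*log(2) + 864*sqrt(6))/180
F(3/4) = 2**(1/4)*(-436*sqrt(2) + 2*2**(3/4)*3**(1/4) + 65 + log(2**(42 + 84*sqrt(2))) + 180*6**(3/4))/63

f breaks at 1/2, 2, 3 into 4 integrals to sum
over [0, 1/2), the kernel integral of t enters the sum
segment [1/2, 2) carries log(t); integrate it
[2, 3) adds the kernel integral of (t + 3)
on [3, ∞): add ∫ t**(-5/2)·t^(s-1) dt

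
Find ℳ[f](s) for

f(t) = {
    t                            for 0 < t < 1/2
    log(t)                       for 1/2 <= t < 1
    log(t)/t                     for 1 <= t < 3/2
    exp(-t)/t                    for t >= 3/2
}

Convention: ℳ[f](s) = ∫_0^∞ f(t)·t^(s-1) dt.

strip the shared t-power: t**2 on [0, 1/2); t*log(t) on [1/2, 1); log(t) on [1, 3/2); …
slice at 1/2, 1, 3/2, transform all 4 pieces, and sum them
on [0, 1/2): add ∫ t·t^(s-1) dt
[1/2, 1) adds the kernel integral of log(t)
the [1, 3/2) slice contributes ∫ log(t)/t·t^(s-1) dt
piece [3/2, ∞): integrate exp(-t)/t against the kernel

(6*2**s*(s - 1)**2*(s + 1)*(2*s + (s - 1)**2 - 1)*uppergamma(s - 1, 3/2) - 6*2**s*(s - 1)**2*(s + 1) + 6*2**s*(s + 1)*(2*s + (s - 1)**2 - 1) + 3**s*(s - 1)*(s + 1)*(-4*log(2) + 4*log(3))*(2*s + (s - 1)**2 - 1) - 4*3**s*(s + 1)*(2*s + (s - 1)**2 - 1) + 6*(s - 1)**3*(s + 1)*log(2) + 6*(s - 1)**2*(s + 1)*log(2) + 6*(s - 1)**2*(s + 1) + 3*(s - 1)**2*(2*s + (s - 1)**2 - 1))/(6*2**s*(s - 1)**2*(s + 1)*(2*s + (s - 1)**2 - 1))
  Re(s) > -1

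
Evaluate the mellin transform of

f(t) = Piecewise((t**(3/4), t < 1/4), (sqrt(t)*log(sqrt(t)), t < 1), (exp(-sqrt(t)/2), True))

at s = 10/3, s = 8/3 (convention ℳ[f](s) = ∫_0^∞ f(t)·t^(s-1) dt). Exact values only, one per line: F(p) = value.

F(10/3) = 2**(1/3)*(-56448*2**(2/3) + 441 + 1587*sqrt(2) + 3381*log(2) + 424689664*2**(1/3)*uppergamma(20/3, 1/2))/3317888
F(8/3) = 2**(2/3)*(-23616*2**(1/3) + 369 + 1083*sqrt(2) + 2337*log(2) + 30312448*2**(2/3)*uppergamma(16/3, 1/2))/947264

the power substitution comes off first: t**(3/2) on [0, 1/2); t*log(t) on [1/2, 1); exp(-t/2) on [1, ∞)
along the cuts 1/4, 1, ℳ[f](s) splits into 3 integrals
the [0, 1/4) slice contributes ∫ t**(3/4)·t^(s-1) dt
piece [1/4, 1): integrate sqrt(t)*log(sqrt(t)) against the kernel
the [1, ∞) slice contributes ∫ exp(-sqrt(t)/2)·t^(s-1) dt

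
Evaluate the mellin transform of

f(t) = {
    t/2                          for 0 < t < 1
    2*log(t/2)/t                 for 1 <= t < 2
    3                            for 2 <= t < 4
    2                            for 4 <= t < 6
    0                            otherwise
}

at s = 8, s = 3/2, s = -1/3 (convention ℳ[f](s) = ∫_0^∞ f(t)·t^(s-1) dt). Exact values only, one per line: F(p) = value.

F(8) = 2*log(2)/7 + 377491477/882
F(3/2) = -12*sqrt(2) + 4*log(2) + 203/15 + 8*sqrt(6)
F(-1/3) = -6**(2/3) - 3*2**(1/3)/2 - 3*log(2)/2 + 15/8 + 135*2**(2/3)/32

undo the common scale on t: t on [0, 1/2); log(t)/t on [1/2, 1); 3 on [1, 2); …
cuts at 1, 2, 4: linearity sums the 4 kernel integrals
the [0, 1) slice contributes ∫ t/2·t^(s-1) dt
∫ 2*log(t/2)/t·t^(s-1) over [1, 2)
on [2, 4) integrate f = 3 against the kernel
∫ 2·t^(s-1) over [4, 6)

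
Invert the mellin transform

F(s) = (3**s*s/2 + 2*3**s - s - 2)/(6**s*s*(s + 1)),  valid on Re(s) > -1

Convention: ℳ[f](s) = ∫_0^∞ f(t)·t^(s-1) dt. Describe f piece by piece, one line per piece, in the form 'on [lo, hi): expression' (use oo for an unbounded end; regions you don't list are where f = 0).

strip the common scale on t: t on [0, 1/2); 2 - t on [1/2, 3/2)
slice at 1/6, transform all 2 pieces, and sum them
on [0, 1/6) integrate f = 3*t against the kernel
piece [1/6, 1/2): integrate (2 - 3*t) against the kernel

on [0, 1/6): 3*t
on [1/6, 1/2): 2 - 3*t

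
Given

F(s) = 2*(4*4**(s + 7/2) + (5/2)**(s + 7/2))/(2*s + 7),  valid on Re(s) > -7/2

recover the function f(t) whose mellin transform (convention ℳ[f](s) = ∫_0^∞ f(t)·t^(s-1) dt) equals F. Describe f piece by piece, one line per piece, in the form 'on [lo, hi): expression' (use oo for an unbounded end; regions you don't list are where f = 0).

on [0, 5/2): 5*t**(7/2)
on [5/2, 4): 4*t**(7/2)

along the cuts 5/2, ℳ[f](s) splits into 2 integrals
over [0, 5/2), the kernel integral of 5*t**(7/2) enters the sum
segment [5/2, 4) carries 4*t**(7/2); integrate it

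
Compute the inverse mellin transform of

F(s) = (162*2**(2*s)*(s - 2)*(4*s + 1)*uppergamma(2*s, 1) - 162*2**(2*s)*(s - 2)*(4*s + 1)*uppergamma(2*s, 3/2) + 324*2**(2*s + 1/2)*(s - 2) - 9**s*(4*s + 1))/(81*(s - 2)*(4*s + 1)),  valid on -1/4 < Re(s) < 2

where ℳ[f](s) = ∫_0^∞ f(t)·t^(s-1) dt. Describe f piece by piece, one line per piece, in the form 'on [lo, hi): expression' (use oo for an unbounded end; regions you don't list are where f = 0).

on [0, 4): t**(1/4)
on [4, 9): exp(-sqrt(t)/2)
on [9, oo): t**(-2)

undo the power substitution: sqrt(t) on [0, 2); exp(-t/2) on [2, 3); t**(-4) on [3, ∞)
decompose at 4, 9; ℳ[f](s) sums the 3 pieces' integrals
on [0, 4): add ∫ t**(1/4)·t^(s-1) dt
on [4, 9): add ∫ exp(-sqrt(t)/2)·t^(s-1) dt
on [9, ∞) integrate f = t**(-2) against the kernel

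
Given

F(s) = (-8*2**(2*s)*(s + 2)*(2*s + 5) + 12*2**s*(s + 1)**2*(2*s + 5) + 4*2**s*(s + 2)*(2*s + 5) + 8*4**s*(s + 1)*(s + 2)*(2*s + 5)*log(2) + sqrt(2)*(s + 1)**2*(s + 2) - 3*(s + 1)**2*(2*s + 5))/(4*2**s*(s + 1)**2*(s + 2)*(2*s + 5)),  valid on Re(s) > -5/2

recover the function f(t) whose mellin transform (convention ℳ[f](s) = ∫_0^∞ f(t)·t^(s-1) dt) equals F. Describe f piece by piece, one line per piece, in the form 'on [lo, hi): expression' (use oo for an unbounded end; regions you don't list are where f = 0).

on [0, 1/2): t**(5/2)
on [1/2, 1): 3*t**2
on [1, 2): t*log(t)

peel off the shared t-power: t**(3/2) on [0, 1/2); 3*t on [1/2, 1); log(t) on [1, 2)
slice at 1/2, 1, transform all 3 pieces, and sum them
piece [0, 1/2): integrate t**(5/2) against the kernel
∫ 3*t**2·t^(s-1) over [1/2, 1)
segment 1 to 2 holds t*log(t); add its integral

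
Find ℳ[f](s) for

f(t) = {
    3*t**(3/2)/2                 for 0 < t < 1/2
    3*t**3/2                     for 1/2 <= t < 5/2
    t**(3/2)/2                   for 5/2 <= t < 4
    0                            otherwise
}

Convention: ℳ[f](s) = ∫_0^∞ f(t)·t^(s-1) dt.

(128*2**(2*s)*(s + 3) - 20*2**(1/2 - s)*5**(s + 1/2)*(s + 3) + 12*2**(1/2 - s)*(s + 3) + 375*(5/2)**s*(2*s + 3) - 3*(2*s + 3)/2**s)/(16*(s + 3)*(2*s + 3))
  Re(s) > -3/2

breakpoints 1/2, 5/2: one integral from each of the 3 segments
on [0, 1/2) integrate f = 3*t**(3/2)/2 against the kernel
on [1/2, 5/2) integrate f = 3*t**3/2 against the kernel
over [5/2, 4), the kernel integral of t**(3/2)/2 enters the sum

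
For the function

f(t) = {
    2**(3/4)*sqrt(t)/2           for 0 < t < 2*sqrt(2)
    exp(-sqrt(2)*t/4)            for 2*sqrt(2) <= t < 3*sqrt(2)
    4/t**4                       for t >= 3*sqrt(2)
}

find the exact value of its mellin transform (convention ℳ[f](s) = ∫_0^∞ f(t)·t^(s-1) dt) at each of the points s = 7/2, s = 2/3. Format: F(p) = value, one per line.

F(7/2) = -156*2**(3/4)*sqrt(3)*exp(-3/2) - 60*2**(1/4)*sqrt(pi)*erfc(sqrt(6)/2) + 4*2**(3/4)*sqrt(3)/3 + 8*2**(3/4) + 60*2**(1/4)*sqrt(pi)*erfc(1) + 232*2**(1/4)*exp(-1)
F(2/3) = -2*uppergamma(2/3, 3/2) + 2**(1/3)*3**(2/3)/270 + 2*uppergamma(2/3, 1) + 12*sqrt(2)/7

undo the power substitution: 2**(3/4)*t**(1/4)/2 on [0, 8); exp(-sqrt(2)*sqrt(t)/4) on [8, 18); 4/t**2 on [18, ∞)
back out the common scale on t: t**(1/4) on [0, 4); exp(-sqrt(t)/2) on [4, 9); t**(-2) on [9, ∞)
undo the power substitution: sqrt(t) on [0, 2); exp(-t/2) on [2, 3); t**(-4) on [3, ∞)
summing 3 kernel integrals split by 2*sqrt(2), 3*sqrt(2) yields ℳ[f](s)
∫ 2**(3/4)*sqrt(t)/2·t^(s-1) over [0, 2*sqrt(2))
piece [2*sqrt(2), 3*sqrt(2)): integrate exp(-sqrt(2)*t/4) against the kernel
between 3*sqrt(2) and ∞ the integrand is 4/t**4·t^(s-1)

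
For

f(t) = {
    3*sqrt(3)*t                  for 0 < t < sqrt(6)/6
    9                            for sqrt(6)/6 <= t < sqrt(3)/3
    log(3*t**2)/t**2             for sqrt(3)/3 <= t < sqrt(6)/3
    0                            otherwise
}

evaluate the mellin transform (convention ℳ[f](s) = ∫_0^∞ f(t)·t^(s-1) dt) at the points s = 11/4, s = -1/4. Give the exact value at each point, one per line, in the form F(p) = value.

F(11/4) = 6**(5/8)*(-1760*2**(3/4) - 270 + 33*sqrt(2) + 660*2**(3/4)*log(2) + 2300*2**(3/8))/2970
F(-1/4) = 6**(1/8)*(-470*2**(7/8) - 8*2**(3/4) - 9*2**(3/4)*log(2) + 54*sqrt(2) + 972)/27

back out the power substitution: 3*sqrt(3)*sqrt(t) on [0, 1/6); 9 on [1/6, 1/3); log(3*t)/t on [1/3, 2/3)
peel off the shared t-power: 3*sqrt(3)*t**(3/2) on [0, 1/6); 9*t on [1/6, 1/3); log(3*t) on [1/3, 2/3)
peel off the common scale on t: t**(3/2) on [0, 1/2); 3*t on [1/2, 1); log(t) on [1, 2)
decompose at sqrt(6)/6, sqrt(3)/3; ℳ[f](s) sums the 3 pieces' integrals
∫ over [0, sqrt(6)/6) of 3*sqrt(3)*t·t^(s-1) joins the sum
on [sqrt(6)/6, sqrt(3)/3) integrate f = 9 against the kernel
for t in [sqrt(3)/3, sqrt(6)/3): the term is ∫ log(3*t**2)/t**2·t^(s-1)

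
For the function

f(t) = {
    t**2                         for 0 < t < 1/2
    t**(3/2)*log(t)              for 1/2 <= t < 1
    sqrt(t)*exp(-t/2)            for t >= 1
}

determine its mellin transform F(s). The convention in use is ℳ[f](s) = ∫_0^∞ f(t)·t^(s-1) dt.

reversing the shared t-power: t**(3/2) on [0, 1/2); t*log(t) on [1/2, 1); exp(-t/2) on [1, ∞)
summing 3 kernel integrals split by 1/2, 1 yields ℳ[f](s)
piece [0, 1/2): integrate t**2 against the kernel
segment 1/2 to 1 holds t**(3/2)*log(t); add its integral
for t in [1, ∞): the term is ∫ sqrt(t)*exp(-t/2)·t^(s-1)

2**(-s - 5/2)*(2**(s + 9/2)*(-s - 2) + 2**(2*s + 3)*(s + 2)*(8*s + (2*s + 1)**2 + 8)*uppergamma(s + 1/2, 1/2) + 8*s + 4*(s + 2)*(2*s + 1)*log(2) + 8*(s + 2)*log(2) + sqrt(2)*(8*s + (2*s + 1)**2 + 8) + 16)/((s + 2)*(8*s + (2*s + 1)**2 + 8))
  Re(s) > -2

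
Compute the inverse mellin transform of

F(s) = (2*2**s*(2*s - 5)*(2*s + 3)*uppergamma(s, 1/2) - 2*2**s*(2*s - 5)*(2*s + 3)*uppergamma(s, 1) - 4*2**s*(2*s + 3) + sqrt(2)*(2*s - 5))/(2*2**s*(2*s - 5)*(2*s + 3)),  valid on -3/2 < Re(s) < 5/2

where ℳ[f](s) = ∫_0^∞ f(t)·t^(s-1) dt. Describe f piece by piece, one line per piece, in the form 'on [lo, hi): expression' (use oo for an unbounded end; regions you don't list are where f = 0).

cuts at 1/2, 1: linearity sums the 3 kernel integrals
[0, 1/2) adds the kernel integral of t**(3/2)
∫ exp(-t)·t^(s-1) over [1/2, 1)
on [1, ∞) integrate f = t**(-5/2) against the kernel

on [0, 1/2): t**(3/2)
on [1/2, 1): exp(-t)
on [1, oo): t**(-5/2)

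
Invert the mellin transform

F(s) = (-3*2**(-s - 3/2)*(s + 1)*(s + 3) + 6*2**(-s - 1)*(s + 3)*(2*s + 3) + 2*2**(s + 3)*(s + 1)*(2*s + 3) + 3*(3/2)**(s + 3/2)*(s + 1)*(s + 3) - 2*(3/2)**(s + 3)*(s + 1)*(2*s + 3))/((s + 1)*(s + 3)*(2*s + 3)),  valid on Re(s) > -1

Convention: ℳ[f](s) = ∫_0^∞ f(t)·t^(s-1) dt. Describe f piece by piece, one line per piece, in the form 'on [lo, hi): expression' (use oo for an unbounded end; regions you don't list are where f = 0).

linearity at 1/2, 3/2 turns ℳ[f](s) into 3 summed integrals
segment 0 to 1/2 holds 6*t; add its integral
∫ 3*t**(3/2)/2·t^(s-1) over [1/2, 3/2)
segment 3/2 to 2 holds 2*t**3; add its integral

on [0, 1/2): 6*t
on [1/2, 3/2): 3*t**(3/2)/2
on [3/2, 2): 2*t**3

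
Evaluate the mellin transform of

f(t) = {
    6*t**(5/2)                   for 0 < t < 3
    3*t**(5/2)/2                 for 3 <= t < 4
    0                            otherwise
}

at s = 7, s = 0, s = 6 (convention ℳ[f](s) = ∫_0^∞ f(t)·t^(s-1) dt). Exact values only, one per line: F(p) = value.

cuts at 3: linearity sums the 2 kernel integrals
between 0 and 3 the integrand is 6*t**(5/2)·t^(s-1)
∫ 3*t**(5/2)/2·t^(s-1) over [3, 4)

F(7) = 177147*sqrt(3)/19 + 1572864/19
F(0) = 96/5 + 81*sqrt(3)/5
F(6) = 59049*sqrt(3)/17 + 393216/17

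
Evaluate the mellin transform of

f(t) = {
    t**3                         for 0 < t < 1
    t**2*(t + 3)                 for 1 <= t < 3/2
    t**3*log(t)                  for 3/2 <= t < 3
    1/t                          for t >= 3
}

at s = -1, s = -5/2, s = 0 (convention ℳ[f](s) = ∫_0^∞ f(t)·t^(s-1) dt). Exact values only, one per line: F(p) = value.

remove the shared t-power first: t on [0, 1); t + 3 on [1, 3/2); t*log(t) on [3/2, 3); …
integrate the 4 segments split at 1, 3/2, 3, then add the results
segment [0, 1) carries t**3; integrate it
between 1 and 3/2 the integrand is t**2*(t + 3)·t^(s-1)
segment 3/2 to 3 holds t**3*log(t); add its integral
the [3, ∞) slice contributes ∫ 1/t·t^(s-1) dt

F(-1) = 9*log(2)/8 + 143/144 + 27*log(3)/8
F(-5/2) = -2266*sqrt(3)/567 + sqrt(6) + log(2**(sqrt(6))*3**(-sqrt(6) + 2*sqrt(3))) + 6
F(0) = 17/24 + 9*log(2)/8 + 63*log(3)/8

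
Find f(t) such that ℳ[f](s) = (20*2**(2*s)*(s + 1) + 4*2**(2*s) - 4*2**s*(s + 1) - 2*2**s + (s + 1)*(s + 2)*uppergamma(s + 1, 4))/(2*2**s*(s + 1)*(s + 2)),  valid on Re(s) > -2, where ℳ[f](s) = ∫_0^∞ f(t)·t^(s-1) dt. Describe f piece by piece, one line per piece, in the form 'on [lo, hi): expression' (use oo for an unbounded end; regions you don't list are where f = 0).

on [0, 1): t**2
on [1, 2): t*(2*t + 1)
on [2, oo): t*exp(-2*t)

back out the shared t-power: t on [0, 1); 2*t + 1 on [1, 2); exp(-2*t) on [2, ∞)
integrate the 3 segments split at 1, 2, then add the results
piece [0, 1): integrate t**2 against the kernel
over [1, 2), the kernel integral of t*(2*t + 1) enters the sum
on [2, ∞) integrate f = t*exp(-2*t) against the kernel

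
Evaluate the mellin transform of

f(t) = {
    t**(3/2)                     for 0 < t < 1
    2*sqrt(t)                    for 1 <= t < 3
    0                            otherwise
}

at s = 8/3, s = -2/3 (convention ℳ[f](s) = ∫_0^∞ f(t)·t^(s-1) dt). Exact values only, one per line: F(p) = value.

F(8/3) = -186/475 + 324*3**(1/6)/19
F(-2/3) = 66/5 - 4*3**(5/6)

treat the 2 regions marked off by 1 separately and sum
piece [0, 1): integrate t**(3/2) against the kernel
on [1, 3): add ∫ 2*sqrt(t)·t^(s-1) dt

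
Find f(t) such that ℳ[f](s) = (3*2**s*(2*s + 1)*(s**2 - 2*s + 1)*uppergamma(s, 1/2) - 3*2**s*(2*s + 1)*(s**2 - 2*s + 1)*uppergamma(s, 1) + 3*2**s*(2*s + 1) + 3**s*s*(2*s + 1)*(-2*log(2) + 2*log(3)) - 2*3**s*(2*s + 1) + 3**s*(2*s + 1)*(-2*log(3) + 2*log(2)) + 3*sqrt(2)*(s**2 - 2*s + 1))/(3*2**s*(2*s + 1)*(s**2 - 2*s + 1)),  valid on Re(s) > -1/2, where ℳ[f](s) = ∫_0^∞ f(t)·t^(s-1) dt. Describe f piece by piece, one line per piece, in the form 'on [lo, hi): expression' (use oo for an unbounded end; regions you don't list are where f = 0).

on [0, 1/2): sqrt(t)
on [1/2, 1): exp(-t)
on [1, 3/2): log(t)/t

along the cuts 1/2, 1, ℳ[f](s) splits into 3 integrals
between 0 and 1/2 the integrand is sqrt(t)·t^(s-1)
over [1/2, 1), the kernel integral of exp(-t) enters the sum
on [1, 3/2): add ∫ log(t)/t·t^(s-1) dt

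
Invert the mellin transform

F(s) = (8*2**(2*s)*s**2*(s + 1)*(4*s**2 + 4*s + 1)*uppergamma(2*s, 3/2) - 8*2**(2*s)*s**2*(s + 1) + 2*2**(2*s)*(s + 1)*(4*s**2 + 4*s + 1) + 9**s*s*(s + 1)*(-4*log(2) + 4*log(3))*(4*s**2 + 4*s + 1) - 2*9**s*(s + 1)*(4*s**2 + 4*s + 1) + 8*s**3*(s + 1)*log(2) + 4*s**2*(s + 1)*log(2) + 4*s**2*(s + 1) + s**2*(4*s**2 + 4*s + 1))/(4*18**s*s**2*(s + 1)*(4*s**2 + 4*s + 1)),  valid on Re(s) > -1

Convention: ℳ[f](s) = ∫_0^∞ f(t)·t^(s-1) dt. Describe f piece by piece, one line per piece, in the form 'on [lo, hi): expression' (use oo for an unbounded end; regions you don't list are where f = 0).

on [0, 1/18): 9*t/2
on [1/18, 2/9): 3*sqrt(2)*sqrt(t)*log(3*sqrt(2)*sqrt(t)/2)/2
on [2/9, 1/2): log(3*sqrt(2)*sqrt(t)/2)
on [1/2, oo): exp(-3*sqrt(2)*sqrt(t)/2)

remove the common scale on t first: 9*t/4 on [0, 1/9); 3*sqrt(t)*log(3*sqrt(t)/2)/2 on [1/9, 4/9); log(3*sqrt(t)/2) on [4/9, 1); …
reversing the power substitution: 9*t**2/4 on [0, 1/3); 3*t*log(3*t/2)/2 on [1/3, 2/3); log(3*t/2) on [2/3, 1); …
the common scale on t comes off first: t**2 on [0, 1/2); t*log(t) on [1/2, 1); log(t) on [1, 3/2); …
integrate the 4 segments split at 1/18, 2/9, 1/2, then add the results
segment [0, 1/18) carries 9*t/2; integrate it
between 1/18 and 2/9 the integrand is 3*sqrt(2)*sqrt(t)*log(3*sqrt(2)*sqrt(t)/2)/2·t^(s-1)
∫ over [2/9, 1/2) of log(3*sqrt(2)*sqrt(t)/2)·t^(s-1) joins the sum
on [1/2, ∞) integrate f = exp(-3*sqrt(2)*sqrt(t)/2) against the kernel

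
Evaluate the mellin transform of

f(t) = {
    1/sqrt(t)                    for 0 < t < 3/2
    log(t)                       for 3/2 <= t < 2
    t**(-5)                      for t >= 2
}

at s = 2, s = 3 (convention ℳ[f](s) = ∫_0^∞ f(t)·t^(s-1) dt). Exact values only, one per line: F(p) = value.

F(2) = -9*log(3)/8 - 19/48 + sqrt(6)/2 + 25*log(2)/8
F(3) = -9*log(3)/8 - 7/18 + 9*sqrt(6)/20 + 91*log(2)/24

the shared t-power comes off first: sqrt(t) on [0, 3/2); t*log(t) on [3/2, 2); t**(-4) on [2, ∞)
treat the 3 regions marked off by 3/2, 2 separately and sum
over [0, 3/2), the kernel integral of 1/sqrt(t) enters the sum
segment [3/2, 2) carries log(t); integrate it
between 2 and ∞ the integrand is t**(-5)·t^(s-1)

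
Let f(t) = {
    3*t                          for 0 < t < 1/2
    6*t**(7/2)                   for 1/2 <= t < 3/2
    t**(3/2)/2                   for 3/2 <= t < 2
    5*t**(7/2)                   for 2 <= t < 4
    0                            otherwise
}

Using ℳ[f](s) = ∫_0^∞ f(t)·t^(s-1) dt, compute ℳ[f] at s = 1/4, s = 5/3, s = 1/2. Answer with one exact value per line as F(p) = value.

integrate the 4 segments split at 1/2, 3/2, 2, then add the results
segment [0, 1/2) carries 3*t; integrate it
segment [1/2, 3/2) carries 6*t**(7/2); integrate it
the [3/2, 2) slice contributes ∫ t**(3/2)/2·t^(s-1) dt
for t in [2, 4): the term is ∫ 5*t**(7/2)·t^(s-1)

F(1/4) = -997*2**(3/4)/105 - 2**(1/4)/10 + 87*2**(1/4)*3**(3/4)/35 + 512*sqrt(2)/3
F(5/3) = -17496*2**(1/6)/589 - 9*2**(5/6)/496 + 19521*2**(5/6)*3**(1/6)/4712 + 1966359*2**(1/3)/1984
F(1/2) = sqrt(2)/2 + 4927/16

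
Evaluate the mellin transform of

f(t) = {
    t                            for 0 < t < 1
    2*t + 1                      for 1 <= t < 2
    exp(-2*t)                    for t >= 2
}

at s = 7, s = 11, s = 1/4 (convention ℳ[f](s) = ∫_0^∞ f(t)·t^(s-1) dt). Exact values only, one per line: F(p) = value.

F(7) = 2185*exp(-4)/8 + 4593/56
F(11) = 114665/132 + 771731*exp(-4)/8
F(1/4) = -24/5 + 2**(3/4)*uppergamma(1/4, 4)/2 + 36*2**(1/4)/5

along the cuts 1, 2, ℳ[f](s) splits into 3 integrals
∫ over [0, 1) of t·t^(s-1) joins the sum
∫ (2*t + 1)·t^(s-1) over [1, 2)
for t in [2, ∞): the term is ∫ exp(-2*t)·t^(s-1)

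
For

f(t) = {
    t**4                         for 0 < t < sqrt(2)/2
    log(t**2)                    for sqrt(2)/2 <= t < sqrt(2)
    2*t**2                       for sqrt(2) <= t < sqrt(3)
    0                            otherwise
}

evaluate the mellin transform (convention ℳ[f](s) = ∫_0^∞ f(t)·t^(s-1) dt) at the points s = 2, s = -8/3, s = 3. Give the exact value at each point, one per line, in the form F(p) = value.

undo the power substitution: t**2 on [0, 1/2); log(t) on [1/2, 2); 2*t on [2, 3)
linearity at sqrt(2)/2, sqrt(2) turns ℳ[f](s) into 3 summed integrals
the [0, sqrt(2)/2) slice contributes ∫ t**4·t^(s-1) dt
for t in [sqrt(2)/2, sqrt(2)): the term is ∫ log(t**2)·t^(s-1)
between sqrt(2) and sqrt(3) the integrand is 2*t**2·t^(s-1)

F(2) = 5*log(2)/4 + 85/48
F(-8/3) = 2**(1/3)*(-64*6**(2/3) - log(2**(12*2**(1/3) + 96)) + 120 + 183*2**(1/3))/128
F(3) = sqrt(2)*(-9979 + 3780*log(2) + 9072*sqrt(6))/5040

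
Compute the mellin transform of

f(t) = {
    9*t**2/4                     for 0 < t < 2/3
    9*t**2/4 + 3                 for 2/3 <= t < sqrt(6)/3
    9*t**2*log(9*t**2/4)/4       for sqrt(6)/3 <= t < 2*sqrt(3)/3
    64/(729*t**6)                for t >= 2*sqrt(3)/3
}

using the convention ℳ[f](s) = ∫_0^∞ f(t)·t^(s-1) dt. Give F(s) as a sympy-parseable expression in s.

(-81*2**(s/2)*s*(s/2 - 3)*(s**2/4 + s + 1) - 162*2**(s/2)*(s/2 - 3)*(s**2/4 + s + 1) - 81*3**(s/2)*s**2*(s/2 - 3)*(s/2 + 1)*log(3)/4 + 81*3**(s/2)*s**2*(s/2 - 3)*(s/2 + 1)*log(2)/4 - 81*3**(s/2)*s*(s/2 - 3)*(s/2 + 1)*log(3)/2 + 81*3**(s/2)*s*(s/2 - 3)*(s/2 + 1)*log(2)/2 + 81*3**(s/2)*s*(s/2 - 3)*(s/2 + 1)/2 + 243*3**(s/2)*s*(s/2 - 3)*(s**2/4 + s + 1)/2 + 162*3**(s/2)*(s/2 - 3)*(s**2/4 + s + 1) + 81*6**(s/2)*s**2*(s/2 - 3)*(s/2 + 1)*log(3)/2 - 81*6**(s/2)*s*(s/2 - 3)*(s/2 + 1) + 81*6**(s/2)*s*(s/2 - 3)*(s/2 + 1)*log(3) - 6**(s/2)*s*(s/2 + 1)*(s**2/4 + s + 1))/(54*2**(s/2)*(3/2)**s*s*(s/2 - 3)*(s/2 + 1)*(s**2/4 + s + 1))
  -2 < Re(s) < 6

invert the common scale on t to get t**2 on [0, 1); t**2 + 3 on [1, sqrt(6)/2); t**2*log(t**2) on [sqrt(6)/2, sqrt(3)); …
peel off the power substitution: t on [0, 1); t + 3 on [1, 3/2); t*log(t) on [3/2, 3); …
summing 4 kernel integrals split by 2/3, sqrt(6)/3, 2*sqrt(3)/3 yields ℳ[f](s)
for t in [0, 2/3): the term is ∫ 9*t**2/4·t^(s-1)
segment 2/3 to sqrt(6)/3 holds (9*t**2/4 + 3); add its integral
over [sqrt(6)/3, 2*sqrt(3)/3), the kernel integral of 9*t**2*log(9*t**2/4)/4 enters the sum
for t in [2*sqrt(3)/3, ∞): the term is ∫ 64/(729*t**6)·t^(s-1)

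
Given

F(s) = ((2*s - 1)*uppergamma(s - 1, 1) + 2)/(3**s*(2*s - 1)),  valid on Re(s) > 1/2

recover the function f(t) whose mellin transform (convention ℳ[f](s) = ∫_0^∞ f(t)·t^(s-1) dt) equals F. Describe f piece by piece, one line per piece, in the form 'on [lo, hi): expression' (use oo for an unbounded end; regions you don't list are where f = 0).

on [0, 1/3): sqrt(3)/(3*sqrt(t))
on [1/3, oo): exp(-3*t)/(3*t)

peel off the common scale on t: 1/sqrt(t) on [0, 1); exp(-t)/t on [1, ∞)
undo the shared t-power: sqrt(t) on [0, 1); exp(-t) on [1, ∞)
integrate the 2 segments split at 1/3, then add the results
segment 0 to 1/3 holds sqrt(3)/(3*sqrt(t)); add its integral
on [1/3, ∞): add ∫ exp(-3*t)/(3*t)·t^(s-1) dt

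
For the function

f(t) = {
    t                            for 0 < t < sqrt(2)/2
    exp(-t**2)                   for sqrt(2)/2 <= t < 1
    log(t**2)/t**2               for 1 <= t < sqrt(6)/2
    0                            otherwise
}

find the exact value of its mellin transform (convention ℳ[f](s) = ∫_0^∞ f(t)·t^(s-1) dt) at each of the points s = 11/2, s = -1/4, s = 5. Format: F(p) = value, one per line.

F(11/2) = -uppergamma(11/4, 1)/2 - 3*2**(1/4)*3**(3/4)*log(2)/14 - 6*2**(1/4)*3**(3/4)/49 + 2**(3/4)/104 + 8/49 + 3*2**(1/4)*3**(3/4)*log(3)/14 + uppergamma(11/4, 1/2)/2
F(-1/4) = -8*2**(1/8)*3**(7/8)*log(3)/81 - 64*2**(1/8)*3**(7/8)/729 - uppergamma(-1/8, 1)/2 + 8*2**(1/8)*3**(7/8)*log(2)/81 + uppergamma(-1/8, 1/2)/2 + 32/81 + 2*2**(5/8)/3
F(5) = -5*exp(-1)/4 - sqrt(6)/6 - 3*sqrt(pi)*erfc(1)/8 + 3*sqrt(pi)*erfc(sqrt(2)/2)/8 + 35/144 + exp(-3/2)*log(3**(36*sqrt(6)*exp(3/2))/2**(36*sqrt(6)*exp(3/2)))/144 + sqrt(2)*exp(-1/2)/2

reversing the power substitution: sqrt(t) on [0, 1/2); exp(-t) on [1/2, 1); log(t)/t on [1, 3/2)
along the cuts sqrt(2)/2, 1, ℳ[f](s) splits into 3 integrals
over [0, sqrt(2)/2), the kernel integral of t enters the sum
∫ exp(-t**2)·t^(s-1) over [sqrt(2)/2, 1)
between 1 and sqrt(6)/2 the integrand is log(t**2)/t**2·t^(s-1)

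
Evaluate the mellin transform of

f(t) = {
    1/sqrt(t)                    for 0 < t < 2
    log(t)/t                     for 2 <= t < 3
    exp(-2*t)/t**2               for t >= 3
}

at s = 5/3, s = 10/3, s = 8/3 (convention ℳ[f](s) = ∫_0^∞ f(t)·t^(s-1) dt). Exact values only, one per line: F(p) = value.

F(5/3) = -9*3**(2/3)/4 + 2**(1/3)*uppergamma(-1/3, 6) + log(3**(3*3**(2/3)/2)/2**(3*2**(2/3)/2)) + 12*2**(1/6)/7 + 9*2**(2/3)/4
F(10/3) = -81*3**(1/3)/49 - 12*2**(1/3)*log(2)/7 + 2**(2/3)*uppergamma(4/3, 6)/4 + 36*2**(1/3)/49 + 24*2**(5/6)/17 + 27*3**(1/3)*log(3)/7
F(8/3) = -27*3**(2/3)/25 - 6*2**(2/3)*log(2)/5 + 2**(1/3)*uppergamma(2/3, 6)/2 + 18*2**(2/3)/25 + 24*2**(1/6)/13 + 9*3**(2/3)*log(3)/5

undo the shared t-power: sqrt(t) on [0, 2); log(t) on [2, 3); exp(-2*t)/t on [3, ∞)
the shared t-power comes off first: t**(3/2) on [0, 2); t*log(t) on [2, 3); exp(-2*t) on [3, ∞)
split f at 2, 3: ℳ[f](s) collects 3 kernel integrals
∫ 1/sqrt(t)·t^(s-1) over [0, 2)
segment [2, 3) carries log(t)/t; integrate it
the [3, ∞) slice contributes ∫ exp(-2*t)/t**2·t^(s-1) dt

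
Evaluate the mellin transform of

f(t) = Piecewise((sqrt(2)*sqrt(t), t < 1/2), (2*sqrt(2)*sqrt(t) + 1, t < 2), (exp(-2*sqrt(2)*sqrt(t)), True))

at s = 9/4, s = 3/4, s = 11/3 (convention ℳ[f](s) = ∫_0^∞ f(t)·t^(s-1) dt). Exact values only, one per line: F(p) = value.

F(9/4) = 2**(1/4)*(-10240*sqrt(2)*exp(4) + 10395*sqrt(pi)*exp(4)*erfc(2) + 532620 + 770048*exp(4))*exp(-4)/101376
F(3/4) = -16*2**(1/4)/15 + 2**(3/4)*sqrt(pi)*erfc(2)/8 + 2**(3/4)*exp(-4)/2 + 68*2**(3/4)/15
F(11/3) = -141*2**(1/3)/4400 + uppergamma(22/3, 4)/1024 + 2712*2**(2/3)/275

strip the common scale on t: sqrt(t) on [0, 1); 2*sqrt(t) + 1 on [1, 4); exp(-2*sqrt(t)) on [4, ∞)
invert the power substitution to get t on [0, 1); 2*t + 1 on [1, 2); exp(-2*t) on [2, ∞)
summing 3 kernel integrals split by 1/2, 2 yields ℳ[f](s)
between 0 and 1/2 the integrand is sqrt(2)*sqrt(t)·t^(s-1)
segment [1/2, 2) carries (2*sqrt(2)*sqrt(t) + 1); integrate it
∫ over [2, ∞) of exp(-2*sqrt(2)*sqrt(t))·t^(s-1) joins the sum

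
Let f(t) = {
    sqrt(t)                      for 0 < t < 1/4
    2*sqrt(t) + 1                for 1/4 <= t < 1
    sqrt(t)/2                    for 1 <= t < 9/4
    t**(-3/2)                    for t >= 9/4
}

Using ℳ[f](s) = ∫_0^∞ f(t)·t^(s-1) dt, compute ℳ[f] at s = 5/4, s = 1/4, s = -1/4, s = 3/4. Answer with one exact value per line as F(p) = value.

invert the power substitution to get t on [0, 1/2); 2*t + 1 on [1/2, 1); t/2 on [1, 3/2); …
decompose at 1/4, 1, 9/4; ℳ[f](s) sums the 4 pieces' integrals
for t in [0, 1/4): the term is ∫ sqrt(t)·t^(s-1)
∫ over [1/4, 1) of (2*sqrt(t) + 1)·t^(s-1) joins the sum
∫ over [1, 9/4) of sqrt(t)/2·t^(s-1) joins the sum
segment [9/4, ∞) carries t**(-3/2); integrate it

F(5/4) = -19*sqrt(2)/140 + 58/35 + 305*sqrt(6)/168
F(1/4) = -7*sqrt(2)/3 + 167*sqrt(6)/270 + 6
F(-1/4) = 2 + 599*sqrt(6)/567 + 2*sqrt(2)
F(3/4) = -13*sqrt(2)/30 + 403*sqrt(6)/540 + 38/15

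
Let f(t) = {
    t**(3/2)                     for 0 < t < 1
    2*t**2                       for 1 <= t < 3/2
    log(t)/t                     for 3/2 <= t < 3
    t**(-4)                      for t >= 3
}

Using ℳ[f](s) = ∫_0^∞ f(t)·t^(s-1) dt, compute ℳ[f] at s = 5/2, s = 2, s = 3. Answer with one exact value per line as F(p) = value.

F(5/2) = -34*sqrt(3)/27 - 7/36 + log(2**(sqrt(6)/2)*3**(-sqrt(6)/2 + 2*sqrt(3))) + 35*sqrt(6)/24
F(2) = 1759/2016 + 3*log(2)/2 + 3*log(3)/2
F(3) = 9*log(2)/8 + 271/180 + 27*log(3)/8

integrate the 4 segments split at 1, 3/2, 3, then add the results
∫ t**(3/2)·t^(s-1) over [0, 1)
between 1 and 3/2 the integrand is 2*t**2·t^(s-1)
∫ over [3/2, 3) of log(t)/t·t^(s-1) joins the sum
between 3 and ∞ the integrand is t**(-4)·t^(s-1)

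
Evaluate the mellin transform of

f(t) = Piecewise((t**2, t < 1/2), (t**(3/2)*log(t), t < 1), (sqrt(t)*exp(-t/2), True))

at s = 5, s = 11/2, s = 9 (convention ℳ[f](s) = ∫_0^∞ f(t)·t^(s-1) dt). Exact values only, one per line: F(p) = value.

remove the shared t-power first: t**(3/2) on [0, 1/2); t*log(t) on [1/2, 1); exp(-t/2) on [1, ∞)
cuts at 1/2, 1: linearity sums the 3 kernel integrals
segment 0 to 1/2 holds t**2; add its integral
between 1/2 and 1 the integrand is t**(3/2)*log(t)·t^(s-1)
piece [1, ∞): integrate sqrt(t)*exp(-t/2) against the kernel

F(5) = -3415/151424 + sqrt(2)/5408 + sqrt(2)*log(2)/832 + 945*sqrt(2)*sqrt(pi)*erfc(sqrt(2)/2) + 2666*exp(-1/2)
F(11/2) = -127/6272 + sqrt(2)/1920 + log(2)/896 + 12662*exp(-1/2)
F(9) = -89671/9934848 + sqrt(2)/225792 + sqrt(2)*log(2)/21504 + 34459425*sqrt(2)*sqrt(pi)*erfc(sqrt(2)/2) + 97222866*exp(-1/2)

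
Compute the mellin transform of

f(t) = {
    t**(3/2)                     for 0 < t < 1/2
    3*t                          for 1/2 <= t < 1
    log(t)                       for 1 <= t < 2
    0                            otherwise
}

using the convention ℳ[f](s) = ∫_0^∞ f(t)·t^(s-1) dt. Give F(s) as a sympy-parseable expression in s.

(-2*2**(2*s)*(s + 1)*(2*s + 3) + 6*2**s*s**2*(2*s + 3) + 2*2**s*(s + 1)*(2*s + 3) + 4**s*s*(s + 1)*(2*s + 3)*log(4) + sqrt(2)*s**2*(s + 1) - 3*s**2*(2*s + 3))/(2*2**s*s**2*(s + 1)*(2*s + 3))
  Re(s) > -3/2

linearity at 1/2, 1 turns ℳ[f](s) into 3 summed integrals
segment [0, 1/2) carries t**(3/2); integrate it
on [1/2, 1) integrate f = 3*t against the kernel
∫ over [1, 2) of log(t)·t^(s-1) joins the sum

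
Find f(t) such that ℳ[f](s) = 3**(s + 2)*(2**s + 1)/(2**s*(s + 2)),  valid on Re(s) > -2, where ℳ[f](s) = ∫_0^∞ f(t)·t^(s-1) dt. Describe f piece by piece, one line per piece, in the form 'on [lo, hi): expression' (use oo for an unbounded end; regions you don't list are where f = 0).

split f at 3/2: ℳ[f](s) collects 2 kernel integrals
∫ 5*t**2·t^(s-1) over [0, 3/2)
the [3/2, 3) slice contributes ∫ t**2·t^(s-1) dt

on [0, 3/2): 5*t**2
on [3/2, 3): t**2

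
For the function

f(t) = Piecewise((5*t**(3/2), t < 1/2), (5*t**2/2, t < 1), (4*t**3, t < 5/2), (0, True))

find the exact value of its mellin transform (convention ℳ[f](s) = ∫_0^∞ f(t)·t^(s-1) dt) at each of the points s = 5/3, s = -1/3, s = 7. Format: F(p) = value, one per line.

along the cuts 1/2, 1, ℳ[f](s) splits into 3 integrals
the [0, 1/2) slice contributes ∫ 5*t**(3/2)·t^(s-1) dt
segment 1/2 to 1 holds 5*t**2/2; add its integral
on [1, 5/2) integrate f = 4*t**3 against the kernel

F(5/3) = -27/154 - 15*2**(1/3)/352 + 15*2**(5/6)/152 + 1875*2**(1/3)*5**(2/3)/112
F(-1/3) = -3*2**(1/3)/8 + 15*2**(5/6)/14 + 75*2**(1/3)*5**(2/3)/16
F(7) = 5*sqrt(2)/4352 + 175775593/46080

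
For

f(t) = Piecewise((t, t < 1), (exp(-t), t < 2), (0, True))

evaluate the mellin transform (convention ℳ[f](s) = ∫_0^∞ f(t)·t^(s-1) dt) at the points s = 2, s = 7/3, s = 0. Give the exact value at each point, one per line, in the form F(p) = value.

cuts at 1: linearity sums the 2 kernel integrals
[0, 1) adds the kernel integral of t
segment [1, 2) carries exp(-t); integrate it

F(2) = -3*exp(-2) + 1/3 + 2*exp(-1)
F(7/3) = -uppergamma(7/3, 2) + 3/10 + uppergamma(7/3, 1)
F(0) = Ei(-2) - Ei(-1) + 1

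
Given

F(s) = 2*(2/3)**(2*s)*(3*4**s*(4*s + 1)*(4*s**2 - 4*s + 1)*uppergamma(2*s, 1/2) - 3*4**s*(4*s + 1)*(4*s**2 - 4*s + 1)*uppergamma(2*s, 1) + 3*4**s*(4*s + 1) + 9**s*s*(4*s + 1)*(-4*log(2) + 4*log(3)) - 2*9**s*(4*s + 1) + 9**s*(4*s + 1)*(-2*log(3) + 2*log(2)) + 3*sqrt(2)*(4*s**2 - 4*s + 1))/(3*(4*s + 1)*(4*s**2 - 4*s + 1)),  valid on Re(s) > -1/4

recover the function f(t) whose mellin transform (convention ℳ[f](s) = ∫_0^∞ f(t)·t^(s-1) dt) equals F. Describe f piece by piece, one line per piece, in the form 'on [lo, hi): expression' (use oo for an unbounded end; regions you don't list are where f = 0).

on [0, 4/9): sqrt(3)*t**(1/4)/2
on [4/9, 16/9): exp(-3*sqrt(t)/4)
on [16/9, 4): 4*log(3*sqrt(t)/4)/(3*sqrt(t))

the power substitution comes off first: sqrt(3)*sqrt(t)/2 on [0, 2/3); exp(-3*t/4) on [2/3, 4/3); 4*log(3*t/4)/(3*t) on [4/3, 2)
back out the common scale on t: sqrt(6)*sqrt(t)/2 on [0, 1/3); exp(-3*t/2) on [1/3, 2/3); 2*log(3*t/2)/(3*t) on [2/3, 1)
back out the common scale on t: sqrt(t) on [0, 1/2); exp(-t) on [1/2, 1); log(t)/t on [1, 3/2)
integrate the 3 segments split at 4/9, 16/9, then add the results
[0, 4/9) adds the kernel integral of sqrt(3)*t**(1/4)/2
between 4/9 and 16/9 the integrand is exp(-3*sqrt(t)/4)·t^(s-1)
∫ over [16/9, 4) of 4*log(3*sqrt(t)/4)/(3*sqrt(t))·t^(s-1) joins the sum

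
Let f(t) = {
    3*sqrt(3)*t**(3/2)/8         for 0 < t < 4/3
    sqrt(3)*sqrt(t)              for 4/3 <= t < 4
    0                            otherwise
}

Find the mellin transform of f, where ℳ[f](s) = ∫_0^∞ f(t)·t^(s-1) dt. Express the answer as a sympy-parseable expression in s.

the common scale on t comes off first: sqrt(2)*t**(3/2)/4 on [0, 2); sqrt(2)*sqrt(t) on [2, 6)
back out the common scale on t: t**(3/2) on [0, 1); 2*sqrt(t) on [1, 3)
summing 2 kernel integrals split by 4/3 yields ℳ[f](s)
piece [0, 4/3): integrate 3*sqrt(3)*t**(3/2)/8 against the kernel
∫ sqrt(3)*sqrt(t)·t^(s-1) over [4/3, 4)

(4/3)**s*(2*3**(s + 1/2)*(4*s + 6) - 4*s - 10)/((2*s + 1)*(2*s + 3))
  Re(s) > -3/2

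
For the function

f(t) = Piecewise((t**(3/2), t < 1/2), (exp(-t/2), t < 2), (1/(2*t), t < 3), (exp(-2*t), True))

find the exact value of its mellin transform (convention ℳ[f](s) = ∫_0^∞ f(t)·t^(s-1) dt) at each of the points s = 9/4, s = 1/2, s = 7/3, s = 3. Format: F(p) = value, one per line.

the 4 pieces separated at 1/2, 2, 3 each add one integral
piece [0, 1/2): integrate t**(3/2) against the kernel
segment [1/2, 2) carries exp(-t/2); integrate it
piece [2, 3): integrate 1/(2*t) against the kernel
∫ exp(-2*t)·t^(s-1) over [3, ∞)

F(9/4) = -4*2**(1/4)*uppergamma(9/4, 1) - 47*2**(1/4)/60 + 2**(3/4)*uppergamma(9/4, 6)/8 + 6*3**(1/4)/5 + 4*2**(1/4)*uppergamma(9/4, 1/4)
F(1/2) = -sqrt(3)/3 - sqrt(2)*sqrt(pi)*erfc(1) + sqrt(2)*sqrt(pi)*erfc(sqrt(6))/2 + 1/8 + sqrt(2)/2 + sqrt(2)*sqrt(pi)*erfc(1/2)
F(7/3) = -4*2**(1/3)*uppergamma(7/3, 1) - 3*2**(1/3)/4 + 2**(2/3)*uppergamma(7/3, 6)/8 + 3*2**(1/6)/184 + 9*3**(1/3)/8 + 4*2**(1/3)*uppergamma(7/3, 1/4)
F(3) = -40*exp(-1) + sqrt(2)/144 + 25*exp(-6)/4 + 5/4 + 41*exp(-1/4)/2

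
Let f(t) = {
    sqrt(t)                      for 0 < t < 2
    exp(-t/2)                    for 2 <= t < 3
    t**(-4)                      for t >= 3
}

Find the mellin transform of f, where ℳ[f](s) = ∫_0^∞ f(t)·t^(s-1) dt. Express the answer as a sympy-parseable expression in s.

summing 3 kernel integrals split by 2, 3 yields ℳ[f](s)
for t in [0, 2): the term is ∫ sqrt(t)·t^(s-1)
∫ exp(-t/2)·t^(s-1) over [2, 3)
for t in [3, ∞): the term is ∫ t**(-4)·t^(s-1)

(2**s*(s - 4)*(2*s + 1)*uppergamma(s, 1) - 2**s*(s - 4)*(2*s + 1)*uppergamma(s, 3/2) + 2*2**(s + 1/2)*(s - 4) - 3**s*(2*s + 1)/81)/((s - 4)*(2*s + 1))
  -1/2 < Re(s) < 4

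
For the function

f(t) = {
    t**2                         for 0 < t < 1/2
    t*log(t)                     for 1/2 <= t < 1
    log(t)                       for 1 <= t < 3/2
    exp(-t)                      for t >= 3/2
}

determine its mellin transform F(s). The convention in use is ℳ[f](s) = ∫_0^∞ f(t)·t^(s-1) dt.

(4*2**s*s**2*(s + 2)*(s**2 + 2*s + 1)*uppergamma(s, 3/2) - 4*2**s*s**2*(s + 2) + 4*2**s*(s + 2)*(s**2 + 2*s + 1) + 3**s*s*(s + 2)*(-4*log(2) + 4*log(3))*(s**2 + 2*s + 1) - 4*3**s*(s + 2)*(s**2 + 2*s + 1) + s**3*(s + 2)*log(4) + s**2*(s + 2)*log(4) + 2*s**2*(s + 2) + s**2*(s**2 + 2*s + 1))/(4*2**s*s**2*(s + 2)*(s**2 + 2*s + 1))
  Re(s) > -2

split f at 1/2, 1, 3/2: ℳ[f](s) collects 4 kernel integrals
[0, 1/2) adds the kernel integral of t**2
[1/2, 1) adds the kernel integral of t*log(t)
on [1, 3/2): add ∫ log(t)·t^(s-1) dt
segment [3/2, ∞) carries exp(-t); integrate it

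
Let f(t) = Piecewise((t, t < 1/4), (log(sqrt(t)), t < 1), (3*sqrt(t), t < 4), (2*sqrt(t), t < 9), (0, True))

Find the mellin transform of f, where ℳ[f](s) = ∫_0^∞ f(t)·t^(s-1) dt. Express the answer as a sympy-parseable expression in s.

undo the power substitution: t**2 on [0, 1/2); log(t) on [1/2, 1); 3*t on [1, 2); …
remove the shared t-power first: t on [0, 1/2); log(t)/t on [1/2, 1); 3 on [1, 2); …
slice at 1/4, 1, 4, transform all 4 pieces, and sum them
segment [0, 1/4) carries t; integrate it
∫ log(sqrt(t))·t^(s-1) over [1/4, 1)
∫ 3*sqrt(t)·t^(s-1) over [1, 4)
segment 4 to 9 holds 2*sqrt(t); add its integral

(16*2**(4*s)*s**3 + 16*2**(4*s)*s**2 - 24*2**(2*s)*s**3 - 28*2**(2*s)*s**2 - 6*2**(2*s)*s - 2*2**(2*s) + 48*6**(2*s)*s**3 + 48*6**(2*s)*s**2 + 2*s**3 + 8*s**3*log(2) + 5*s**2 + 12*s**2*log(2) + 4*s*log(2) + 6*s + 2)/(4*2**(2*s)*s**2*(2*s**2 + 3*s + 1))
  Re(s) > -1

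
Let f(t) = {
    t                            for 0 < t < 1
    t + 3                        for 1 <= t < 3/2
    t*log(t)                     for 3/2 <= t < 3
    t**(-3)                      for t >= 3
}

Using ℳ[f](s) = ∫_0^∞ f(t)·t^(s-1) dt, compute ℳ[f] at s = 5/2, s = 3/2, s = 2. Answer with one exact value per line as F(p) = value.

summing 4 kernel integrals split by 1, 3/2, 3 yields ℳ[f](s)
∫ t·t^(s-1) over [0, 1)
over [1, 3/2), the kernel integral of (t + 3) enters the sum
[3/2, 3) adds the kernel integral of t*log(t)
∫ over [3, ∞) of t**(-3)·t^(s-1) joins the sum

F(5/2) = -226*sqrt(3)/147 - 27*sqrt(6)*log(3)/56 - 6/5 + 27*sqrt(6)*log(2)/56 + 3861*sqrt(6)/1960 + 54*sqrt(3)*log(3)/7
F(3/2) = -922*sqrt(3)/675 - 2 + 213*sqrt(6)/100 + log(2**(9*sqrt(6)/20)*3**(-9*sqrt(6)/20 + 18*sqrt(3)/5))
F(2) = 17/24 + 9*log(2)/8 + 63*log(3)/8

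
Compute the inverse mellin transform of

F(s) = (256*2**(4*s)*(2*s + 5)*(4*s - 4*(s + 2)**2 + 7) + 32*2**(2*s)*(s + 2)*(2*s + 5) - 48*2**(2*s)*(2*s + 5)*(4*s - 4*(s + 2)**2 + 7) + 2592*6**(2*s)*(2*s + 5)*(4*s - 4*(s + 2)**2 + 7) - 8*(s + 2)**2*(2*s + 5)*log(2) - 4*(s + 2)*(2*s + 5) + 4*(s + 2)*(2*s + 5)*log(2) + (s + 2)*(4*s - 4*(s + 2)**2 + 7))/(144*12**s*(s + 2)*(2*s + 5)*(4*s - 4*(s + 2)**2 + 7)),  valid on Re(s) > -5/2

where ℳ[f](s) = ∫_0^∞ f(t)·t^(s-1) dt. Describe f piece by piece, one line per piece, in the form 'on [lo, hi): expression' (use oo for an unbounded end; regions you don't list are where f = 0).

remove the shared t-power first: sqrt(3)*sqrt(t) on [0, 1/12); sqrt(3)*log(sqrt(3)*sqrt(t))/(3*sqrt(t)) on [1/12, 1/3); 3 on [1/3, 4/3); …
back out the common scale on t: sqrt(t) on [0, 1/4); log(sqrt(t))/sqrt(t) on [1/4, 1); 3 on [1, 4); …
strip the power substitution: t on [0, 1/2); log(t)/t on [1/2, 1); 3 on [1, 2); …
integrate the 4 segments split at 1/12, 1/3, 4/3, then add the results
piece [0, 1/12): integrate sqrt(3)*t**(5/2) against the kernel
for t in [1/12, 1/3): the term is ∫ sqrt(3)*t**(3/2)*log(sqrt(3)*sqrt(t))/3·t^(s-1)
on [1/3, 4/3): add ∫ 3*t**2·t^(s-1) dt
segment [4/3, 3) carries 2*t**2; integrate it

on [0, 1/12): sqrt(3)*t**(5/2)
on [1/12, 1/3): sqrt(3)*t**(3/2)*log(sqrt(3)*sqrt(t))/3
on [1/3, 4/3): 3*t**2
on [4/3, 3): 2*t**2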